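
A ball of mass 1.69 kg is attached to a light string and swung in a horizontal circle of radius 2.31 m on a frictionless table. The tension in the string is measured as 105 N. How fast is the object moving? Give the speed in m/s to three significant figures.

T = m v²/r ⇒ v = √(T r / m) = √(105 × 2.31 / 1.69) = √143.5 = 11.98 m/s.

12.0 m/s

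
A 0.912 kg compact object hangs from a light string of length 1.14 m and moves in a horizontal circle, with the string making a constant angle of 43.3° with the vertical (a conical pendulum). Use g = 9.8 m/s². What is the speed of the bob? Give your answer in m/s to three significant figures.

The radius of the circle is r = L sinθ = 1.14 × sin 43.3° = 0.7818 m.
Horizontally T sinθ = mv²/r and vertically T cosθ = mg, so tanθ = v²/(rg).
v = √(r g tanθ) = √(0.7818 × 9.8 × 0.9424) = √7.220 = 2.687 m/s.

2.69 m/s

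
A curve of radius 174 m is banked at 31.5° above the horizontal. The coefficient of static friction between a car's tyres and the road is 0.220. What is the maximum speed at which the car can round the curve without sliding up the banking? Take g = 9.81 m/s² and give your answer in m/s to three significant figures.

At the maximum speed, friction acts down the slope at its limiting value f = μN. Radially (horizontal, toward centre): N sinθ + μN cosθ = mv²/r. Vertically: N cosθ − μN sinθ = mg.
Dividing: v² = r g (sinθ + μcosθ)/(cosθ − μsinθ).
sinθ + μcosθ = 0.5225 + 0.220×0.8526 = 0.7101; cosθ − μsinθ = 0.8526 − 0.220×0.5225 = 0.7377.
v² = 174 × 9.81 × 0.7101/0.7377 = 1643 m²/s², so v = 40.53 m/s.

40.5 m/s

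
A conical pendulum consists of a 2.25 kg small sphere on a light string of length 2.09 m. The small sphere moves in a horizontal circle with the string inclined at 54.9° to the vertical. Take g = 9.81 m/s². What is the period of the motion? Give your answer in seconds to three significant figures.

r = L sinθ = 1.710 m. From T sinθ = mω²r and T cosθ = mg: tanθ = ω²r/g, so ω² = g tanθ / r = g/(L cosθ).
ω = √(g/(L cosθ)) = √(9.81/(2.09 × 0.5750)) = √8.163 = 2.857 rad/s.
Period = 2π/ω = 2.199 s.

2.20 s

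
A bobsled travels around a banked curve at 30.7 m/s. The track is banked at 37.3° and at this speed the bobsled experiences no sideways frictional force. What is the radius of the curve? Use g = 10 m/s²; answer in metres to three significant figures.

124 m

Frictionless banking: tanθ = v²/(rg), so r = v²/(g tanθ).
r = (30.7)²/(10.0 × tan 37.3°) = 942.5/(10.0 × 0.7618) = 942.5/7.618 = 123.7 m.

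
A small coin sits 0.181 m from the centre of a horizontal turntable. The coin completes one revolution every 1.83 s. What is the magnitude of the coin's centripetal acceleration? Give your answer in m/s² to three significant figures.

v = 2πr/T = 2π × 0.181/1.83 = 0.6215 m/s.
a_c = v²/r = (0.6215)²/0.181 = 0.3862/0.181 = 2.134 m/s².

2.13 m/s²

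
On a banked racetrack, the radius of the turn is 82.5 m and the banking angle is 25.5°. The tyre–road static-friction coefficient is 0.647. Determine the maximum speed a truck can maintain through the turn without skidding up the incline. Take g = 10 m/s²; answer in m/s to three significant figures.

36.6 m/s

At the maximum speed, friction acts down the slope at its limiting value f = μN. Radially (horizontal, toward centre): N sinθ + μN cosθ = mv²/r. Vertically: N cosθ − μN sinθ = mg.
Dividing: v² = r g (sinθ + μcosθ)/(cosθ − μsinθ).
sinθ + μcosθ = 0.4305 + 0.647×0.9026 = 1.014; cosθ − μsinθ = 0.9026 − 0.647×0.4305 = 0.6240.
v² = 82.5 × 10.0 × 1.014/0.6240 = 1341 m²/s², so v = 36.62 m/s.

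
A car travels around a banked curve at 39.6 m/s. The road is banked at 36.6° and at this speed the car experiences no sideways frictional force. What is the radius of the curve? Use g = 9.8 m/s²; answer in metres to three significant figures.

Frictionless banking: tanθ = v²/(rg), so r = v²/(g tanθ).
r = (39.6)²/(9.8 × tan 36.6°) = 1568/(9.8 × 0.7427) = 1568/7.278 = 215.5 m.

215 m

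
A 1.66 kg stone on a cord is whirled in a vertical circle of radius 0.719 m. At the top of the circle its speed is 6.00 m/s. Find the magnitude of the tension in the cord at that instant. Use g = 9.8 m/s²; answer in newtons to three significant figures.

66.8 N

At the top, both T and the weight mg point inward (toward the centre), so T + mg = mv²/r.
T = m(v²/r − g) = 1.66 × ((6.00)²/0.719 − 9.8) = 1.66 × (50.07 − 9.8) = 1.66 × 40.27 = 66.85 N.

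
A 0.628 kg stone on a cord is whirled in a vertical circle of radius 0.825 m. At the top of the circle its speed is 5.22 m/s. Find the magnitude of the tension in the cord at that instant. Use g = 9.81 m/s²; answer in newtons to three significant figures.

At the top, both T and the weight mg point inward (toward the centre), so T + mg = mv²/r.
T = m(v²/r − g) = 0.628 × ((5.22)²/0.825 − 9.81) = 0.628 × (33.03 − 9.81) = 0.628 × 23.22 = 14.58 N.

14.6 N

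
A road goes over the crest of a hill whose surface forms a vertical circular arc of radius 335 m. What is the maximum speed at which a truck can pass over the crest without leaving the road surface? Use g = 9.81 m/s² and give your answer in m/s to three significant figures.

57.3 m/s

At the crest the centre of the circle is below the truck, so the net downward (centripetal) force is mg − N = mv²/r.
The truck leaves the road when N → 0, giving v_max = √(g r) = √(9.81 × 335) = 57.33 m/s.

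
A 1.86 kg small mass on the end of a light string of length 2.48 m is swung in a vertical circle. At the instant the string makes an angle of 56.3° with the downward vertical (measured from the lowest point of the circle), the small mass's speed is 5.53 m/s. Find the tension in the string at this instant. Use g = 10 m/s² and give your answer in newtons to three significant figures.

33.3 N

Take the radial direction toward the centre of the circle as positive. The component of the weight along the string toward the centre is −mg cos φ (φ measured from the bottom), so Newton's second law along the string gives T − mg cos φ = m v²/r.
cos 56.3° = 0.5548, so T = m(v²/r + g cos φ) = 1.86 × ((5.53)²/2.48 + 10.0 × 0.5548) = 1.86 × (12.33 + (5.548)) = 1.86 × 17.88 = 33.26 N.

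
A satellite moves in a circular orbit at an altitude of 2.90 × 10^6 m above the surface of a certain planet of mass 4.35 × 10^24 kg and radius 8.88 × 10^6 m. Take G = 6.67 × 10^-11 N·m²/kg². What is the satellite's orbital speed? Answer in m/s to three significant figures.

Orbital radius r = R + h = 8.88 × 10^6 + 2.90 × 10^6 = 1.178 × 10^7 m.
Gravity supplies the centripetal force: G M m / r² = m v² / r, so v = √(GM/r).
v = √(6.67 × 10^-11 × 4.35 × 10^24 / 1.178 × 10^7) = √(2.463 × 10^7) = 4963 m/s.

4960 m/s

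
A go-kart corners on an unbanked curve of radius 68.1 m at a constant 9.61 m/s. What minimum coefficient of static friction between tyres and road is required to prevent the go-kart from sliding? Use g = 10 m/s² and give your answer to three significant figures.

0.136

Friction provides the centripetal force: μ_s m g = m v²/r, so μ_s = v²/(g r) = (9.610)²/(10.0 × 68.1) = 92.35/681.0 = 0.1356.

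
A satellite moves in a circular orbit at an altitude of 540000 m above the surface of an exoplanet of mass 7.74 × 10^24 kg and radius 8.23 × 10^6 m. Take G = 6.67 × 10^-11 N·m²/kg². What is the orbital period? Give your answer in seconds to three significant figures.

7180 s

r = R + h = 8.23 × 10^6 + 540000 = 8.770 × 10^6 m. Gravity provides the centripetal force: G M m / r² = m v² / r ⇒ v = √(GM/r) = 7672 m/s.
T = 2πr/v = 2π × 8.770 × 10^6 / 7672 = 7182 s.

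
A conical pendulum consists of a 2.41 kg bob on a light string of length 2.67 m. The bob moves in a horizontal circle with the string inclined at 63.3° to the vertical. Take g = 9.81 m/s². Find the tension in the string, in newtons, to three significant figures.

52.6 N

Vertically the bob has no acceleration, so T cosθ = mg.
T = mg/cosθ = 2.41 × 9.81 / cos 63.3° = 23.64/0.4493 = 52.62 N.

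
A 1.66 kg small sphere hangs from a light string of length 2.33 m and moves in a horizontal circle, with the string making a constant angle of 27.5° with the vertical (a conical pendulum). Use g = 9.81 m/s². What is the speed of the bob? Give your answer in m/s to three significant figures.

2.34 m/s

The radius of the circle is r = L sinθ = 2.33 × sin 27.5° = 1.076 m.
Horizontally T sinθ = mv²/r and vertically T cosθ = mg, so tanθ = v²/(rg).
v = √(r g tanθ) = √(1.076 × 9.81 × 0.5206) = √5.494 = 2.344 m/s.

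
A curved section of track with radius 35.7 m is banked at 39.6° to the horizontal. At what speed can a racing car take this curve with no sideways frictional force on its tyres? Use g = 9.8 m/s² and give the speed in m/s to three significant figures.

17.0 m/s

On a frictionless banked curve, N sinθ = mv²/r and N cosθ = mg, so tanθ = v²/(rg).
v = √(r g tanθ) = √(35.7 × 9.8 × tan 39.6°) = √(35.7 × 9.8 × 0.8273) = √289.4 = 17.01 m/s.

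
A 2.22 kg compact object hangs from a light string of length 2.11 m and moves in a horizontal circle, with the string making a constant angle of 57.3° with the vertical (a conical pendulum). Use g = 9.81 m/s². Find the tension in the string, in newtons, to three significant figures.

Vertically the bob has no acceleration, so T cosθ = mg.
T = mg/cosθ = 2.22 × 9.81 / cos 57.3° = 21.78/0.5402 = 40.31 N.

40.3 N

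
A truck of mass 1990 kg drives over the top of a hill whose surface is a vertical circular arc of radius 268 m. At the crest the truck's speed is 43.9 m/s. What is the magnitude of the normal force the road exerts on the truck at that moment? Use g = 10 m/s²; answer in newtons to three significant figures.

5590 N

At the crest the centripetal acceleration points downward (toward the centre of the arc), so mg − N = mv²/r.
N = m(g − v²/r) = 1990 × (10.0 − (43.9)²/268) = 1990 × (10.0 − 7.191) = 1990 × 2.809 = 5590 N.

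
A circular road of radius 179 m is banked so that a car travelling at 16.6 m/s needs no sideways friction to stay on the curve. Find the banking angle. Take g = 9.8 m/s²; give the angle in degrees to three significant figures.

For a frictionless banked turn: horizontally N sinθ = mv²/r and vertically N cosθ = mg.
Dividing: tanθ = v²/(r g) = (16.6)²/(179 × 9.8) = 275.6/1754 = 0.1571.
θ = arctan(0.1571) = 8.927°.

8.93°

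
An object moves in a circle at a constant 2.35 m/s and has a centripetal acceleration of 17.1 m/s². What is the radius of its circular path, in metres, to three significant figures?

a_c = v²/r ⇒ r = v²/a_c = (2.35)²/17.1 = 5.523/17.1 = 0.3230 m.

0.323 m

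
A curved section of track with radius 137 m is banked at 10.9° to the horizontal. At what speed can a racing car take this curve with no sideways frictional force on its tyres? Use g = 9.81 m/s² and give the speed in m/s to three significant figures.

On a frictionless banked curve, N sinθ = mv²/r and N cosθ = mg, so tanθ = v²/(rg).
v = √(r g tanθ) = √(137 × 9.81 × tan 10.9°) = √(137 × 9.81 × 0.1926) = √258.8 = 16.09 m/s.

16.1 m/s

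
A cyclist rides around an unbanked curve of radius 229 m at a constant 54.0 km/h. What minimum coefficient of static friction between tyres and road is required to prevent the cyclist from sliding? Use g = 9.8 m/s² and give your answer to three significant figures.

0.100

v = 54.0/3.6 = 15.00 m/s.
Friction provides the centripetal force: μ_s m g = m v²/r, so μ_s = v²/(g r) = (15.00)²/(9.8 × 229) = 225.0/2244 = 0.1003.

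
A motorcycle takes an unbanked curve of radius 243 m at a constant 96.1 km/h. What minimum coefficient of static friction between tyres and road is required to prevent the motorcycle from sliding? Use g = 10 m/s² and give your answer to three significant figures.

v = 96.1/3.6 = 26.69 m/s.
Friction provides the centripetal force: μ_s m g = m v²/r, so μ_s = v²/(g r) = (26.69)²/(10.0 × 243) = 712.6/2430 = 0.2932.

0.293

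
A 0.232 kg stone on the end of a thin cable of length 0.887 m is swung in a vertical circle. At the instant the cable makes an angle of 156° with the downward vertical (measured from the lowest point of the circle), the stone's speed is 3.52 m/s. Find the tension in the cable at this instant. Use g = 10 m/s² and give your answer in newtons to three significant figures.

Take the radial direction toward the centre of the circle as positive. The component of the weight along the string toward the centre is −mg cos φ (φ measured from the bottom), so Newton's second law along the string gives T − mg cos φ = m v²/r.
cos 156° = -0.9135, so T = m(v²/r + g cos φ) = 0.232 × ((3.52)²/0.887 + 10.0 × -0.9135) = 0.232 × (13.97 + (-9.135)) = 0.232 × 4.833 = 1.121 N.

1.12 N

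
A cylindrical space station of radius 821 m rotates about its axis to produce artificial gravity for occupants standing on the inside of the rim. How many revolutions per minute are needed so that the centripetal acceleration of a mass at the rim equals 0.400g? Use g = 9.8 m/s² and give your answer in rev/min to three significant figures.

Require ω²r = 0.400g, so ω = √(0.400 × 9.8/821) = 0.06910 rad/s.
In rev/min: ω × 60/(2π) = 0.06910 × 60/(2π) = 0.6598 rev/min.

0.660 rev/min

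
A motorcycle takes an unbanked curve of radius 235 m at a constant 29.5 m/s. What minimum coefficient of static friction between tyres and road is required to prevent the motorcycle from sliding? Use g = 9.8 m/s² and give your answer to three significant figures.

0.378

Friction provides the centripetal force: μ_s m g = m v²/r, so μ_s = v²/(g r) = (29.50)²/(9.8 × 235) = 870.2/2303 = 0.3779.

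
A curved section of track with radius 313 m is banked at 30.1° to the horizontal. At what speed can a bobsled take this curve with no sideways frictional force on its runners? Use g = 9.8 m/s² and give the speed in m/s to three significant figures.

On a frictionless banked curve, N sinθ = mv²/r and N cosθ = mg, so tanθ = v²/(rg).
v = √(r g tanθ) = √(313 × 9.8 × tan 30.1°) = √(313 × 9.8 × 0.5797) = √1778 = 42.17 m/s.

42.2 m/s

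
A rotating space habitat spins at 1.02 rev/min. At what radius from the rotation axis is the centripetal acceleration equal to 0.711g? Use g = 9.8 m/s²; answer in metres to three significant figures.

611 m

ω = 1.02 rev/min × 2π/60 = 0.1068 rad/s.
a_c = ω²r = 0.711g ⇒ r = 0.711 × 9.8 / (0.1068)² = 6.968/0.01141 = 610.7 m.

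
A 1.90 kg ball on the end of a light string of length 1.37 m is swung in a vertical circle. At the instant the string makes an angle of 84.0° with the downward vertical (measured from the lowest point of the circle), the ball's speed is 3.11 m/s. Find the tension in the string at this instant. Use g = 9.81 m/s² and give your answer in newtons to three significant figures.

Take the radial direction toward the centre of the circle as positive. The component of the weight along the string toward the centre is −mg cos φ (φ measured from the bottom), so Newton's second law along the string gives T − mg cos φ = m v²/r.
cos 84.0° = 0.1045, so T = m(v²/r + g cos φ) = 1.90 × ((3.11)²/1.37 + 9.81 × 0.1045) = 1.90 × (7.060 + (1.025)) = 1.90 × 8.085 = 15.36 N.

15.4 N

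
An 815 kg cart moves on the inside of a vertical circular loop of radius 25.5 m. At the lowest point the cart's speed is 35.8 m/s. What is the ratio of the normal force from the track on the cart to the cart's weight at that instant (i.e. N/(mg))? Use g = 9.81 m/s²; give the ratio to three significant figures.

At the bottom, N − mg = mv²/r, so N = m(v²/r + g) and N/(mg) = v²/(rg) + 1 = (35.8)²/(25.5 × 9.81) + 1 = 5.123 + 1 = 6.123.

6.12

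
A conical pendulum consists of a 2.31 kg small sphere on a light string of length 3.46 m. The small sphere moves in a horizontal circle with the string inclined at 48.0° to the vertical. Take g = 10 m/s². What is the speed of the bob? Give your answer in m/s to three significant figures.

The radius of the circle is r = L sinθ = 3.46 × sin 48.0° = 2.571 m.
Horizontally T sinθ = mv²/r and vertically T cosθ = mg, so tanθ = v²/(rg).
v = √(r g tanθ) = √(2.571 × 10.0 × 1.111) = √28.56 = 5.344 m/s.

5.34 m/s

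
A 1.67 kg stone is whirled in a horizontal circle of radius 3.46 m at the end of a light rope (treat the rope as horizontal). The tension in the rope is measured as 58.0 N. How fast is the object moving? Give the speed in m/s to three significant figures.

T = m v²/r ⇒ v = √(T r / m) = √(58.0 × 3.46 / 1.67) = √120.2 = 10.96 m/s.

11.0 m/s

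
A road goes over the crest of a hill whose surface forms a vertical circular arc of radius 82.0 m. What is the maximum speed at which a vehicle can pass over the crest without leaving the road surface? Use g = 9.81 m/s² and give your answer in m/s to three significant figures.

At the crest the centre of the circle is below the vehicle, so the net downward (centripetal) force is mg − N = mv²/r.
The vehicle leaves the road when N → 0, giving v_max = √(g r) = √(9.81 × 82.0) = 28.36 m/s.

28.4 m/s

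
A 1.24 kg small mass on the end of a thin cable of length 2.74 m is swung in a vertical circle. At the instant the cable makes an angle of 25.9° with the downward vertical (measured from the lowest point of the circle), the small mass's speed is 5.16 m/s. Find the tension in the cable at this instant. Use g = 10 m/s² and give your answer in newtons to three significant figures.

Take the radial direction toward the centre of the circle as positive. The component of the weight along the string toward the centre is −mg cos φ (φ measured from the bottom), so Newton's second law along the string gives T − mg cos φ = m v²/r.
cos 25.9° = 0.8996, so T = m(v²/r + g cos φ) = 1.24 × ((5.16)²/2.74 + 10.0 × 0.8996) = 1.24 × (9.717 + (8.996)) = 1.24 × 18.71 = 23.20 N.

23.2 N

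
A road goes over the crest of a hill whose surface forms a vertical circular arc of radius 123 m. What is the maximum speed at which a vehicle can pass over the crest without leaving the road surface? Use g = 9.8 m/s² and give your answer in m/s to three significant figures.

34.7 m/s

At the crest the centre of the circle is below the vehicle, so the net downward (centripetal) force is mg − N = mv²/r.
The vehicle leaves the road when N → 0, giving v_max = √(g r) = √(9.8 × 123) = 34.72 m/s.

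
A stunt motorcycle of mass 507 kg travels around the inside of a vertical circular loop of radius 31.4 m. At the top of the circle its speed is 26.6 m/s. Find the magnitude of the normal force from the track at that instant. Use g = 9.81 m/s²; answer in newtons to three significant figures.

At the top, both N and the weight mg point inward (toward the centre), so N + mg = mv²/r.
N = m(v²/r − g) = 507 × ((26.6)²/31.4 − 9.81) = 507 × (22.53 − 9.81) = 507 × 12.72 = 6451 N.

6450 N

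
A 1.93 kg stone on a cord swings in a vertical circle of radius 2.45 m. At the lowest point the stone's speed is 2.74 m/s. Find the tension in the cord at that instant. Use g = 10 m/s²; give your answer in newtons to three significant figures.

At the lowest point, T points up (toward the centre) and the weight mg points down (away from the centre), so the net inward force is T − mg = mv²/r.
T = m(v²/r + g) = 1.93 × ((2.74)²/2.45 + 10.0) = 1.93 × (3.064 + 10.0) = 1.93 × 13.06 = 25.21 N.

25.2 N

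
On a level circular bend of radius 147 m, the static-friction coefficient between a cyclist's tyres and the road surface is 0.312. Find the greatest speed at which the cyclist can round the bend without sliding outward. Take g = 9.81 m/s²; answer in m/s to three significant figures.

21.2 m/s

Friction provides the centripetal force on a flat curve. At maximum speed it is at its limiting value: μ_s m g = m v²/r.
Mass cancels: v_max = √(μ_s g r) = √(0.312 × 9.81 × 147) = √449.9 = 21.21 m/s.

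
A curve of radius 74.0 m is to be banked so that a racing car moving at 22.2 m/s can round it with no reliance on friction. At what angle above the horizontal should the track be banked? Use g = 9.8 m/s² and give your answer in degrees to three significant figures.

34.2°

With no friction, the horizontal component of the normal force provides the centripetal force: N sinθ = mv²/r, while N cosθ = mg vertically.
Dividing: tanθ = v²/(r g) = (22.2)²/(74.0 × 9.8) = 492.8/725.2 = 0.6796.
θ = arctan(0.6796) = 34.20°.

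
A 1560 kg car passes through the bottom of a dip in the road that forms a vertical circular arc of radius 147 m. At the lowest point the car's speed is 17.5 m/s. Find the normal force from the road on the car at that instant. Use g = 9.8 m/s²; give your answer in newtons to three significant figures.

At the lowest point, N points up (toward the centre) and the weight mg points down (away from the centre), so the net inward force is N − mg = mv²/r.
N = m(v²/r + g) = 1560 × ((17.5)²/147 + 9.8) = 1560 × (2.083 + 9.8) = 1560 × 11.88 = 18540 N.

18500 N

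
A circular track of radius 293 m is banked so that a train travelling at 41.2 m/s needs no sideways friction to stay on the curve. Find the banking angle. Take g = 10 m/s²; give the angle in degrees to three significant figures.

With no friction, the horizontal component of the normal force provides the centripetal force: N sinθ = mv²/r, while N cosθ = mg vertically.
Dividing: tanθ = v²/(r g) = (41.2)²/(293 × 10.0) = 1697/2930 = 0.5793.
θ = arctan(0.5793) = 30.09°.

30.1°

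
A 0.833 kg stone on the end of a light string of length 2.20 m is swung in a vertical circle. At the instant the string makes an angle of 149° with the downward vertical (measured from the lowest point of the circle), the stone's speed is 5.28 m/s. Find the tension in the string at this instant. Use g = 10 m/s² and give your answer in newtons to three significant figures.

3.42 N

Take the radial direction toward the centre of the circle as positive. The component of the weight along the string toward the centre is −mg cos φ (φ measured from the bottom), so Newton's second law along the string gives T − mg cos φ = m v²/r.
cos 149° = -0.8572, so T = m(v²/r + g cos φ) = 0.833 × ((5.28)²/2.20 + 10.0 × -0.8572) = 0.833 × (12.67 + (-8.572)) = 0.833 × 4.100 = 3.416 N.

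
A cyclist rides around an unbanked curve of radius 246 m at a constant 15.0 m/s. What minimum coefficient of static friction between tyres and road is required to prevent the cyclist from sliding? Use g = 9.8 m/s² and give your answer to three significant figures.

0.0933

Friction provides the centripetal force: μ_s m g = m v²/r, so μ_s = v²/(g r) = (15.00)²/(9.8 × 246) = 225.0/2411 = 0.09333.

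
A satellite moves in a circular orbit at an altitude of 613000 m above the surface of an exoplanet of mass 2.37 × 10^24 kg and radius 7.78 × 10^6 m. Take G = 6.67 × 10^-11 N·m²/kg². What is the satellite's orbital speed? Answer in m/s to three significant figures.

Orbital radius r = R + h = 7.78 × 10^6 + 613000 = 8.393 × 10^6 m.
Gravity supplies the centripetal force: G M m / r² = m v² / r, so v = √(GM/r).
v = √(6.67 × 10^-11 × 2.37 × 10^24 / 8.393 × 10^6) = √(1.883 × 10^7) = 4340 m/s.

4340 m/s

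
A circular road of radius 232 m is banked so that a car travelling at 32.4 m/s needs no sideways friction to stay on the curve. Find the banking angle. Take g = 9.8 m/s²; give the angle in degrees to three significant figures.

24.8°

With no friction, the horizontal component of the normal force provides the centripetal force: N sinθ = mv²/r, while N cosθ = mg vertically.
Dividing: tanθ = v²/(r g) = (32.4)²/(232 × 9.8) = 1050/2274 = 0.4617.
θ = arctan(0.4617) = 24.78°.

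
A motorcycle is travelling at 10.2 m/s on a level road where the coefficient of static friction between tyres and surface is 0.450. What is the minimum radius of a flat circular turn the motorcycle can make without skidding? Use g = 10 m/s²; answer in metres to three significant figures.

23.1 m

At the limit, μ_s m g = m v²/r, so r_min = v²/(μ_s g) = (10.2)²/(0.450 × 10.0) = 104.0/4.500 = 23.12 m.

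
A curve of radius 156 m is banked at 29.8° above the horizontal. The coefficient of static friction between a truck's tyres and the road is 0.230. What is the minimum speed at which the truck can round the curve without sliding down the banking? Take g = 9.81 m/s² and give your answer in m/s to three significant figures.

21.5 m/s

At the minimum speed, friction acts up the slope at its limiting value f = μN. Radially (horizontal, toward centre): N sinθ − μN cosθ = mv²/r. Vertically: N cosθ + μN sinθ = mg.
Dividing: v² = r g (sinθ − μcosθ)/(cosθ + μsinθ).
sinθ − μcosθ = 0.4970 − 0.230×0.8678 = 0.2974; cosθ + μsinθ = 0.8678 + 0.230×0.4970 = 0.9821.
v² = 156 × 9.81 × 0.2974/0.9821 = 463.4 m²/s², so v = 21.53 m/s.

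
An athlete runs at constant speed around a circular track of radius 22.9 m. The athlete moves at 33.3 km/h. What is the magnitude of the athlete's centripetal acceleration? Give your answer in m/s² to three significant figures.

3.74 m/s²

v = 33.3 km/h = 33.3/3.6 = 9.250 m/s.
a_c = v²/r = (9.250)²/22.9 = 85.56/22.9 = 3.736 m/s².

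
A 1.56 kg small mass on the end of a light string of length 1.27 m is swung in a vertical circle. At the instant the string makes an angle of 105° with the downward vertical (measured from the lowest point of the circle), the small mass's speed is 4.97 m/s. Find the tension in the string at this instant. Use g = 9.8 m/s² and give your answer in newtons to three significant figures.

Take the radial direction toward the centre of the circle as positive. The component of the weight along the string toward the centre is −mg cos φ (φ measured from the bottom), so Newton's second law along the string gives T − mg cos φ = m v²/r.
cos 105° = -0.2588, so T = m(v²/r + g cos φ) = 1.56 × ((4.97)²/1.27 + 9.8 × -0.2588) = 1.56 × (19.45 + (-2.536)) = 1.56 × 16.91 = 26.38 N.

26.4 N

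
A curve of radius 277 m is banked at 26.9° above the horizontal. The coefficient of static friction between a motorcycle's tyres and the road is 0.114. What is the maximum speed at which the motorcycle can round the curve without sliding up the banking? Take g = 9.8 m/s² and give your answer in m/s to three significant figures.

42.3 m/s

At the maximum speed, friction acts down the slope at its limiting value f = μN. Radially (horizontal, toward centre): N sinθ + μN cosθ = mv²/r. Vertically: N cosθ − μN sinθ = mg.
Dividing: v² = r g (sinθ + μcosθ)/(cosθ − μsinθ).
sinθ + μcosθ = 0.4524 + 0.114×0.8918 = 0.5541; cosθ − μsinθ = 0.8918 − 0.114×0.4524 = 0.8402.
v² = 277 × 9.8 × 0.5541/0.8402 = 1790 m²/s², so v = 42.31 m/s.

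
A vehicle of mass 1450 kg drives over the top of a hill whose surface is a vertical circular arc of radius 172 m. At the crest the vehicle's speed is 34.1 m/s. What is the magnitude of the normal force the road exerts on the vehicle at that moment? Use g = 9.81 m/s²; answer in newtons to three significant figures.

4420 N

At the crest the centripetal acceleration points downward (toward the centre of the arc), so mg − N = mv²/r.
N = m(g − v²/r) = 1450 × (9.81 − (34.1)²/172) = 1450 × (9.81 − 6.761) = 1450 × 3.049 = 4422 N.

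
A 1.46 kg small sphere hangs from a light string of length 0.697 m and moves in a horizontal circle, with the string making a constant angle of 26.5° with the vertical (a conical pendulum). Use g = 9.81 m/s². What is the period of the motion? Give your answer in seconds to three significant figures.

r = L sinθ = 0.3110 m. From T sinθ = mω²r and T cosθ = mg: tanθ = ω²r/g, so ω² = g tanθ / r = g/(L cosθ).
ω = √(g/(L cosθ)) = √(9.81/(0.697 × 0.8949)) = √15.73 = 3.966 rad/s.
Period = 2π/ω = 1.584 s.

1.58 s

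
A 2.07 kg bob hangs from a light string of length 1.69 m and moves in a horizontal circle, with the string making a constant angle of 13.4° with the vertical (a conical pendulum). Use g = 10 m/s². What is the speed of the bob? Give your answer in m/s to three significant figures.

0.966 m/s

The radius of the circle is r = L sinθ = 1.69 × sin 13.4° = 0.3917 m.
Horizontally T sinθ = mv²/r and vertically T cosθ = mg, so tanθ = v²/(rg).
v = √(r g tanθ) = √(0.3917 × 10.0 × 0.2382) = √0.9331 = 0.9659 m/s.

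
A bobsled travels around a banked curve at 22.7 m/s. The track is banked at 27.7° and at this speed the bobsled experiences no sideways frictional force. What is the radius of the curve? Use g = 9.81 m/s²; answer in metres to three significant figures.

100 m

Frictionless banking: tanθ = v²/(rg), so r = v²/(g tanθ).
r = (22.7)²/(9.81 × tan 27.7°) = 515.3/(9.81 × 0.5250) = 515.3/5.150 = 100.0 m.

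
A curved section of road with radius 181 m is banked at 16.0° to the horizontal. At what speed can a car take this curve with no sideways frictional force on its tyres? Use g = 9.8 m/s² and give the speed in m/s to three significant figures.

22.6 m/s

On a frictionless banked curve, N sinθ = mv²/r and N cosθ = mg, so tanθ = v²/(rg).
v = √(r g tanθ) = √(181 × 9.8 × tan 16.0°) = √(181 × 9.8 × 0.2867) = √508.6 = 22.55 m/s.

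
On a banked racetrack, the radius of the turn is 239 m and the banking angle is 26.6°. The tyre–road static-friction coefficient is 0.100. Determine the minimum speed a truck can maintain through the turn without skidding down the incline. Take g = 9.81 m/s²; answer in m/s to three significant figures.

29.9 m/s

At the minimum speed, friction acts up the slope at its limiting value f = μN. Radially (horizontal, toward centre): N sinθ − μN cosθ = mv²/r. Vertically: N cosθ + μN sinθ = mg.
Dividing: v² = r g (sinθ − μcosθ)/(cosθ + μsinθ).
sinθ − μcosθ = 0.4478 − 0.100×0.8942 = 0.3583; cosθ + μsinθ = 0.8942 + 0.100×0.4478 = 0.9389.
v² = 239 × 9.81 × 0.3583/0.9389 = 894.8 m²/s², so v = 29.91 m/s.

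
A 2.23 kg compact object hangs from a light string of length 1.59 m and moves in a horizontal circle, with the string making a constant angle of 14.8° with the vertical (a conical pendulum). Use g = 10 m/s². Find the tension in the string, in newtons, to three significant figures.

23.1 N

Vertically the bob has no acceleration, so T cosθ = mg.
T = mg/cosθ = 2.23 × 10.0 / cos 14.8° = 22.30/0.9668 = 23.07 N.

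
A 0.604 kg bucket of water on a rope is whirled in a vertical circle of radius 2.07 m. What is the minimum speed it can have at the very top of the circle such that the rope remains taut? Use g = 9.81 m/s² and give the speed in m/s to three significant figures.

At the highest point the centre is directly below, so both the weight and T act inward: T + mg = mv²/r.
At minimum speed T → 0, so mg = mv_min²/r ⇒ v_min = √(g r) = √(9.81 × 2.07) = 4.506 m/s.

4.51 m/s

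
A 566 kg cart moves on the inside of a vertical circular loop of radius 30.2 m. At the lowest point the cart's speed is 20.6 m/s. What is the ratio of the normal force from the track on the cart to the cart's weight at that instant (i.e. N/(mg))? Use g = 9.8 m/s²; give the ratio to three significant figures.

2.43

At the bottom, N − mg = mv²/r, so N = m(v²/r + g) and N/(mg) = v²/(rg) + 1 = (20.6)²/(30.2 × 9.8) + 1 = 1.434 + 1 = 2.434.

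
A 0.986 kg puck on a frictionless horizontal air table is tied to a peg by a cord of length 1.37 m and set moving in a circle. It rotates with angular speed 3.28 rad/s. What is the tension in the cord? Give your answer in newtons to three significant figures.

v = ωr = 3.28 × 1.37 = 4.494 m/s.
The tension is the only horizontal force, so it supplies the full centripetal force: T = m v²/r = 0.986 × (4.494)²/1.37 = 0.986 × 20.19/1.37 = 14.53 N.

14.5 N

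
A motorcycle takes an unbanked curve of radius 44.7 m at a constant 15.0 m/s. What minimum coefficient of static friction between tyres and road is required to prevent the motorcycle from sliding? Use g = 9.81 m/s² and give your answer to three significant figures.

Friction provides the centripetal force: μ_s m g = m v²/r, so μ_s = v²/(g r) = (15.00)²/(9.81 × 44.7) = 225.0/438.5 = 0.5131.

0.513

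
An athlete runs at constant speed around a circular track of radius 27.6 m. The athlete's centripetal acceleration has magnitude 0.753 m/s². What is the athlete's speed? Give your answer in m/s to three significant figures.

a_c = v²/r ⇒ v = √(a_c · r) = √(0.753 × 27.6) = √20.78 = 4.559 m/s.

4.56 m/s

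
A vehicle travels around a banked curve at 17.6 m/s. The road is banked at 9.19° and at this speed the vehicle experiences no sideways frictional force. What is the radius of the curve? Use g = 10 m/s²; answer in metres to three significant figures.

191 m

Frictionless banking: tanθ = v²/(rg), so r = v²/(g tanθ).
r = (17.6)²/(10.0 × tan 9.19°) = 309.8/(10.0 × 0.1618) = 309.8/1.618 = 191.5 m.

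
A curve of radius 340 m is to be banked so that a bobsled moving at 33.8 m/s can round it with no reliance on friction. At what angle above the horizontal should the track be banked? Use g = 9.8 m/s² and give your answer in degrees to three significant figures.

With no friction, the horizontal component of the normal force provides the centripetal force: N sinθ = mv²/r, while N cosθ = mg vertically.
Dividing: tanθ = v²/(r g) = (33.8)²/(340 × 9.8) = 1142/3332 = 0.3429.
θ = arctan(0.3429) = 18.93°.

18.9°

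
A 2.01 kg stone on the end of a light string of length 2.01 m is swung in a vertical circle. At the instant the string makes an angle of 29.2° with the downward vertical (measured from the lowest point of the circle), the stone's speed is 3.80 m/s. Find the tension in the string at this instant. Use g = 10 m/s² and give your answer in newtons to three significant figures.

Take the radial direction toward the centre of the circle as positive. The component of the weight along the string toward the centre is −mg cos φ (φ measured from the bottom), so Newton's second law along the string gives T − mg cos φ = m v²/r.
cos 29.2° = 0.8729, so T = m(v²/r + g cos φ) = 2.01 × ((3.80)²/2.01 + 10.0 × 0.8729) = 2.01 × (7.184 + (8.729)) = 2.01 × 15.91 = 31.99 N.

32.0 N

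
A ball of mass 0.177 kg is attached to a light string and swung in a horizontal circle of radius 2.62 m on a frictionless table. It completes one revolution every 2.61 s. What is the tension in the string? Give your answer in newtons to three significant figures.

v = 2πr/T = 2π × 2.62/2.61 = 6.307 m/s.
The tension is the only horizontal force, so it supplies the full centripetal force: T = m v²/r = 0.177 × (6.307)²/2.62 = 0.177 × 39.78/2.62 = 2.688 N.

2.69 N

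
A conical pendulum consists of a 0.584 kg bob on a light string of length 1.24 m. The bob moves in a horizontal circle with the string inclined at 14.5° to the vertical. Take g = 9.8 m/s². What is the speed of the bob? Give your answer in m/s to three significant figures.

0.887 m/s

The radius of the circle is r = L sinθ = 1.24 × sin 14.5° = 0.3105 m.
Horizontally T sinθ = mv²/r and vertically T cosθ = mg, so tanθ = v²/(rg).
v = √(r g tanθ) = √(0.3105 × 9.8 × 0.2586) = √0.7869 = 0.8871 m/s.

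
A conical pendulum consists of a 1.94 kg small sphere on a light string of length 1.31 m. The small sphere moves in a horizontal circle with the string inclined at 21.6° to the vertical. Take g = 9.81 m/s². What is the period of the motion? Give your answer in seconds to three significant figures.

2.21 s

r = L sinθ = 0.4822 m. From T sinθ = mω²r and T cosθ = mg: tanθ = ω²r/g, so ω² = g tanθ / r = g/(L cosθ).
ω = √(g/(L cosθ)) = √(9.81/(1.31 × 0.9298)) = √8.054 = 2.838 rad/s.
Period = 2π/ω = 2.214 s.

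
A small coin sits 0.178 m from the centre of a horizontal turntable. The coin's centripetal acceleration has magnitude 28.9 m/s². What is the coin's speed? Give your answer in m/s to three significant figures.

2.27 m/s

a_c = v²/r ⇒ v = √(a_c · r) = √(28.9 × 0.178) = √5.144 = 2.268 m/s.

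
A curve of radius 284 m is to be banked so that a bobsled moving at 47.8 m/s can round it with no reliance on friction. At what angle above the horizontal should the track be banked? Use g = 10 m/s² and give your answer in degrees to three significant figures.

For a frictionless banked turn: horizontally N sinθ = mv²/r and vertically N cosθ = mg.
Dividing: tanθ = v²/(r g) = (47.8)²/(284 × 10.0) = 2285/2840 = 0.8045.
θ = arctan(0.8045) = 38.82°.

38.8°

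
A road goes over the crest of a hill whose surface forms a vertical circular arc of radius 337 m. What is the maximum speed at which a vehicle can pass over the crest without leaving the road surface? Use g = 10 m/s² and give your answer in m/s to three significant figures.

58.1 m/s

At the crest the centre of the circle is below the vehicle, so the net downward (centripetal) force is mg − N = mv²/r.
The vehicle leaves the road when N → 0, giving v_max = √(g r) = √(10.0 × 337) = 58.05 m/s.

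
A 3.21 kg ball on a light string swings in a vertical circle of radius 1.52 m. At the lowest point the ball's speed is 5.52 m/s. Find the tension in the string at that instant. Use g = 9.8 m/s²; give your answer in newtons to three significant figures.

At the lowest point, T points up (toward the centre) and the weight mg points down (away from the centre), so the net inward force is T − mg = mv²/r.
T = m(v²/r + g) = 3.21 × ((5.52)²/1.52 + 9.8) = 3.21 × (20.05 + 9.8) = 3.21 × 29.85 = 95.81 N.

95.8 N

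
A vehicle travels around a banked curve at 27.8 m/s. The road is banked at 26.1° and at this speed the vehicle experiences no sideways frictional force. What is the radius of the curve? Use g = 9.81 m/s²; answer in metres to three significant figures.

161 m

Frictionless banking: tanθ = v²/(rg), so r = v²/(g tanθ).
r = (27.8)²/(9.81 × tan 26.1°) = 772.8/(9.81 × 0.4899) = 772.8/4.806 = 160.8 m.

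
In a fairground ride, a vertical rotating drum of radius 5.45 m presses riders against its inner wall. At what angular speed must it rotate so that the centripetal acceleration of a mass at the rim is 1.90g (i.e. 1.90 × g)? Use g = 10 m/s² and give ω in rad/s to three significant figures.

Centripetal acceleration a_c = ω²r. Setting ω²r = 1.90g:
ω = √(1.90g / r) = √(1.90 × 10.0 / 5.45) = √3.486 = 1.867 rad/s.

1.87 rad/s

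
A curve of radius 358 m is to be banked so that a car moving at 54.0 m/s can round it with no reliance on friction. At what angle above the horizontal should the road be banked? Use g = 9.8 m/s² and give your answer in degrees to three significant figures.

For a frictionless banked turn: horizontally N sinθ = mv²/r and vertically N cosθ = mg.
Dividing: tanθ = v²/(r g) = (54.0)²/(358 × 9.8) = 2916/3508 = 0.8311.
θ = arctan(0.8311) = 39.73°.

39.7°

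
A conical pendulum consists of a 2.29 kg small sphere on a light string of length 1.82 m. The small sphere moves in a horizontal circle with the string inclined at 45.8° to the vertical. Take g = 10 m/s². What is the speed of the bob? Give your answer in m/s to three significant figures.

The radius of the circle is r = L sinθ = 1.82 × sin 45.8° = 1.305 m.
Horizontally T sinθ = mv²/r and vertically T cosθ = mg, so tanθ = v²/(rg).
v = √(r g tanθ) = √(1.305 × 10.0 × 1.028) = √13.42 = 3.663 m/s.

3.66 m/s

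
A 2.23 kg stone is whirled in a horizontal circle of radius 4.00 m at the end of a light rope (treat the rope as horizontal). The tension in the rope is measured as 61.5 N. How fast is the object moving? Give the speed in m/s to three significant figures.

T = m v²/r ⇒ v = √(T r / m) = √(61.5 × 4.00 / 2.23) = √110.3 = 10.50 m/s.

10.5 m/s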